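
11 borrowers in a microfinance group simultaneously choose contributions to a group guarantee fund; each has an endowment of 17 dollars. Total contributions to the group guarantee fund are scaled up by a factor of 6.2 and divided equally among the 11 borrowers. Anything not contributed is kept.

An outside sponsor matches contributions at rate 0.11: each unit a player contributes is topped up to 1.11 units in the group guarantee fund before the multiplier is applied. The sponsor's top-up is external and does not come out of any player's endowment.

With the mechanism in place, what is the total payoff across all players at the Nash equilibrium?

187.00 dollars

With the mechanism, a contributed unit returns 6.2 × 1.11 / 11 = 0.6256 per unit of net cost — still below 1 — so contributing 0 remains dominant for every player.
At the Nash equilibrium no one contributes; group total payoff = 11 × 17 = 187.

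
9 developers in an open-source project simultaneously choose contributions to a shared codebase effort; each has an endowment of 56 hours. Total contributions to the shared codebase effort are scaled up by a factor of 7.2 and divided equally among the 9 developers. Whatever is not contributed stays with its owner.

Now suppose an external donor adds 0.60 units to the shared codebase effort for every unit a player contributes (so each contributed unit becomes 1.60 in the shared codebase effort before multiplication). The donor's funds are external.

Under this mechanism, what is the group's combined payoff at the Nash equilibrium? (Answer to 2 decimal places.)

Under the mechanism each unit contributed yields 7.2 × 1.60 / 9 = 1.2800 back to its contributor per unit of net cost, which exceeds 1, making full contribution the dominant choice for everyone.
At the Nash equilibrium everyone contributes 56. Group total payoff = 7.2 × 1.60 × 504 = 5806.08.

5806.08 hours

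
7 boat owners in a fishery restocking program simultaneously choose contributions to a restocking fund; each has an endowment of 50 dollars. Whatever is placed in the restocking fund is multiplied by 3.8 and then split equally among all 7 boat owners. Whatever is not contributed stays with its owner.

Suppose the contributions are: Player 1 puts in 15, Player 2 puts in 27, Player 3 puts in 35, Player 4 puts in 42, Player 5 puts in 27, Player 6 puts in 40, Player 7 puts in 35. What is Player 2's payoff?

Total contributed: 15 + 27 + 35 + 42 + 27 + 40 + 35 = 221.
Each receives 3.8 × 221 / 7 = 119.97 from the restocking fund.
Player 2 keeps 50 − 27 = 23, so Player 2's payoff is 23 + 119.97 = 142.97.

142.97 dollars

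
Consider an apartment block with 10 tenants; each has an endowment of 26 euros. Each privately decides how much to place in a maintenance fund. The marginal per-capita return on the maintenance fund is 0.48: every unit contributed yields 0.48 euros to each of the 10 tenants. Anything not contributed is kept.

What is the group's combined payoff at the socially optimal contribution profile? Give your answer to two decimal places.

1248.00 euros

Each contributed unit returns 4.800 to the group as a whole (0.48 to each of 10 players), which exceeds 1, so the social optimum is full contribution: group total = 4.800 × 260 = 1248.00.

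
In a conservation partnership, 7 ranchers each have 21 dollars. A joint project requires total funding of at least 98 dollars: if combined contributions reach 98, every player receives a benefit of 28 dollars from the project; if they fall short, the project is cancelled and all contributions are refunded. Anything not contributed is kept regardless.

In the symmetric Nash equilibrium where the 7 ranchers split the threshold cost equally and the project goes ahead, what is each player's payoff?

35 dollars

Equal share of the threshold: 98/7 = 14.
At this profile no one gains by cutting their contribution: any cut drops the total below 98, the project is cancelled, contributions are refunded, and the deviator ends with 21, which is less than 21 − 14 + 28 = 35. Contributing more than 14 just wastes the excess. So contributing exactly 14 is a best response.
Each player's payoff: 21 − 14 + 28 = 35.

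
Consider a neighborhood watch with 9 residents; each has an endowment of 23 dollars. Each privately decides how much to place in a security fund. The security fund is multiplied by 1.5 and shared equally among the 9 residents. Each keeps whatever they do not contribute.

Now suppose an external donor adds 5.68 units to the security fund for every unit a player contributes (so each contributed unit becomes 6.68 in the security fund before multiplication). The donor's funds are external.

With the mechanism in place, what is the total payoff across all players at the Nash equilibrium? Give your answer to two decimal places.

The effective private return per unit is now 1.5 × 6.68 / 9 = 1.1133 > 1, so every player's dominant strategy flips to full contribution.
So the Nash equilibrium is full contribution by all 9; the group earns 1.5 × 6.68 × 207 = 2074.14.

2074.14 dollars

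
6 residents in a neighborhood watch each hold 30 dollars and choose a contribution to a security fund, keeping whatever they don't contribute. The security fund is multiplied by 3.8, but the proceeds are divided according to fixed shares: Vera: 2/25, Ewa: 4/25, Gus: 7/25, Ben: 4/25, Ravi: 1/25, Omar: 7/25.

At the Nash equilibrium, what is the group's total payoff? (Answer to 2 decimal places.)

For player j, contributing a unit is worthwhile iff 3.8 × (j's share) ≥ 1, i.e. iff j's share is at least 0.2632.
Gus and Omar clear that bar, contributing 30 each; the remaining 4 contribute 0. Total contributed: 60.
The security fund pays out 3.8 × 60 = 228.00 in total (split across the unequal shares, but the aggregate is all that matters for the group sum).
The 4 free-riders keep 30 each, adding 120. Group total = 120 + 228.00 = 348.00.

348.00 dollars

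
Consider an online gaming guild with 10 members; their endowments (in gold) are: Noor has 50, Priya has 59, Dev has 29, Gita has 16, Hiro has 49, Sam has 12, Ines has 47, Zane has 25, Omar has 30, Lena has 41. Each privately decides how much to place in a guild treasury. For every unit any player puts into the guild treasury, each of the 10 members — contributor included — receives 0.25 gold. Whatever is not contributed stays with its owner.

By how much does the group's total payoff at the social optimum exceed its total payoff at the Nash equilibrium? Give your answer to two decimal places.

537.00 gold

The private return per contributed unit is 0.25 < 1 for everyone, so the Nash equilibrium is zero contribution and the group total is Σ E_j = 50 + 59 + 29 + 16 + 49 + 12 + 47 + 25 + 30 + 41 = 358.
Each contributed unit returns 2.500 to the group, so the social optimum is full contribution by everyone: group total = 2.500 × 358 = 895.00.
Efficiency loss = (2.500 − 1) × 358 = 537.00.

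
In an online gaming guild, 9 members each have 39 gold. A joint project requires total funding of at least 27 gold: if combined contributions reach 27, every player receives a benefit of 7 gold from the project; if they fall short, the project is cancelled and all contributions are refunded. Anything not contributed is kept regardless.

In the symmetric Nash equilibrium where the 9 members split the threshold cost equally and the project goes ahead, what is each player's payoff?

Equal share of the threshold: 27/9 = 3.
At this profile no one gains by cutting their contribution: any cut drops the total below 27, the project is cancelled, contributions are refunded, and the deviator ends with 39, which is less than 39 − 3 + 7 = 43. Contributing more than 3 just wastes the excess. So contributing exactly 3 is a best response.
Each player's payoff: 39 − 3 + 7 = 43.

43 gold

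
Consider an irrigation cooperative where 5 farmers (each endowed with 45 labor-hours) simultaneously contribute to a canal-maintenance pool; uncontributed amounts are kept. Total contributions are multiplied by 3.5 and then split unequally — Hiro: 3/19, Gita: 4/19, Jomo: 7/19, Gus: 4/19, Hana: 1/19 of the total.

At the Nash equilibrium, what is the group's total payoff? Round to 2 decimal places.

A player with share s gets back 3.5·s per unit contributed, so full contribution is dominant for anyone with s > 1/3.5 = 0.2857 and zero contribution is dominant for anyone below.
Jomo alone (share 7/19) is above the threshold, contributing 45; the remaining 4 contribute 0. Total contributed: 45.
The canal-maintenance pool pays out 3.5 × 45 = 157.50 in total (split across the unequal shares, but the aggregate is all that matters for the group sum).
The 4 free-riders keep 45 each, adding 180. Group total = 180 + 157.50 = 337.50.

337.50 labor-hours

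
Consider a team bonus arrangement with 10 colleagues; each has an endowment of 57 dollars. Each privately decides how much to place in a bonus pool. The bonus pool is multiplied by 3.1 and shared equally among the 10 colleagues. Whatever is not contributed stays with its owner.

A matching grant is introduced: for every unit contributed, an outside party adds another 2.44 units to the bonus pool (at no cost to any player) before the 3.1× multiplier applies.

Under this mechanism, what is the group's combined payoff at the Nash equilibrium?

6078.48 dollars

Under the mechanism each unit contributed yields 3.1 × 3.44 / 10 = 1.0664 back to its contributor per unit of net cost, which exceeds 1, making full contribution the dominant choice for everyone.
So the Nash equilibrium is full contribution by all 10; the group earns 3.1 × 3.44 × 570 = 6078.48.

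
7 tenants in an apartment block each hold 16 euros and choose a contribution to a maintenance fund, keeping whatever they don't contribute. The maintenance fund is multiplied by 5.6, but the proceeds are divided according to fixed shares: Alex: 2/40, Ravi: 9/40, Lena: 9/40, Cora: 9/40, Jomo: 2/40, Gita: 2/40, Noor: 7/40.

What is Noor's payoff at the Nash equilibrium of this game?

63.04 euros

A player with share s gets back 5.6·s per unit contributed, so full contribution is dominant for anyone with s > 1/5.6 = 0.1786 and zero contribution is dominant for anyone below.
Ravi, Lena and Cora clear that bar, contributing 16 each; the remaining 4 contribute 0. Total contributed: 48.
Noor keeps 16 and receives 5.6 × 48 × 7/40 = 47.04 from the maintenance fund, for a payoff of 63.04.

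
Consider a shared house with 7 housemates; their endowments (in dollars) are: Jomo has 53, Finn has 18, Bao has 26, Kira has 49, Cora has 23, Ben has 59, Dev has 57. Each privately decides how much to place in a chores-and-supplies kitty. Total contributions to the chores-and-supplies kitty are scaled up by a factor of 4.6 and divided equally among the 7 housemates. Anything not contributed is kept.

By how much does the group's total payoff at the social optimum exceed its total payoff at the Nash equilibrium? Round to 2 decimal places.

1026.00 dollars

The private return per contributed unit is 4.6/7 = 0.6571 < 1 for every player regardless of endowment, so the Nash equilibrium is zero contribution and the group total is Σ E_j = 53 + 18 + 26 + 49 + 23 + 59 + 57 = 285.
Each contributed unit returns 4.600 to the group, so the social optimum is full contribution by everyone: group total = 4.600 × 285 = 1311.00.
Efficiency loss = (4.600 − 1) × 285 = 1026.00.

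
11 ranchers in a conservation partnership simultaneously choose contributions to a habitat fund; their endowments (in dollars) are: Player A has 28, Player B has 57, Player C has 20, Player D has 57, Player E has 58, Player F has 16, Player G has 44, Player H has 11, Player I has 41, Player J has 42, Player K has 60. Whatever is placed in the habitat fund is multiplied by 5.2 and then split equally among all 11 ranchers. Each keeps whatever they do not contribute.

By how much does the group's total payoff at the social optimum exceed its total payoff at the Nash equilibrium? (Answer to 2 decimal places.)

1822.80 dollars

The private return per contributed unit is 5.2/11 = 0.4727 < 1 for every player regardless of endowment, so the Nash equilibrium is zero contribution and the group total is Σ E_j = 28 + 57 + 20 + 57 + 58 + 16 + 44 + 11 + 41 + 42 + 60 = 434.
Each contributed unit returns 5.200 to the group, so the social optimum is full contribution by everyone: group total = 5.200 × 434 = 2256.80.
Efficiency loss = (5.200 − 1) × 434 = 1822.80.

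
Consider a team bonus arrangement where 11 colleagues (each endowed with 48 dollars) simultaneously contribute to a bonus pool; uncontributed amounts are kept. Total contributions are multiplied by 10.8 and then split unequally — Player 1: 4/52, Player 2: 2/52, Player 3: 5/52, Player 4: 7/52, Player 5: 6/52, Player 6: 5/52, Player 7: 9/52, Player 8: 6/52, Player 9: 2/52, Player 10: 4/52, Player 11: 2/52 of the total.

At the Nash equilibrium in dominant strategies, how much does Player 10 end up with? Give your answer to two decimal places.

Player j's private return per contributed unit is 10.8 × (j's share). Contributing is weakly dominant for j when that share is at least 1/10.8 = 0.0926, and contributing 0 is dominant otherwise.
Player 3, Player 4, Player 5, Player 6, Player 7 and Player 8 are above the threshold, contributing 48 each; the remaining 5 contribute 0. Total contributed: 288.
Player 10 keeps 48 and receives 10.8 × 288 × 4/52 = 239.26 from the bonus pool, for a payoff of 287.26.

287.26 dollars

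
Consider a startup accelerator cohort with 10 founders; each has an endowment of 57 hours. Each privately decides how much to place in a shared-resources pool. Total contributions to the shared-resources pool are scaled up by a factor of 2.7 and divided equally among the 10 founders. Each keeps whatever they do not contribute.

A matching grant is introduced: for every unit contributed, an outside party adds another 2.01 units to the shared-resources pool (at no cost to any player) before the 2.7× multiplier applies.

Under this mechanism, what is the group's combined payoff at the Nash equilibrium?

570.00 hours

Even with the mechanism, each unit contributed returns only 2.7 × 3.01 / 10 = 0.8127 per unit of net cost, so contributing nothing is still dominant.
At the Nash equilibrium no one contributes; group total payoff = 10 × 57 = 570.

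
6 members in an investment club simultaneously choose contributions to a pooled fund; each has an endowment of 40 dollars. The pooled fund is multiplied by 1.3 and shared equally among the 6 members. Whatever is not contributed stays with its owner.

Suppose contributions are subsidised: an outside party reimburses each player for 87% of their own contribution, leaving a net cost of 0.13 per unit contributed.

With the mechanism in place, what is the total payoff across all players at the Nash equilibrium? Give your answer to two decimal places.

520.80 dollars

The effective private return per unit is now (1.3/6) / 0.13 = 1.6667 > 1, so every player's dominant strategy flips to full contribution.
At the Nash equilibrium everyone contributes 40. Group total payoff = 6 × (40 × 0.87 + 1.3 × 40) = 520.80.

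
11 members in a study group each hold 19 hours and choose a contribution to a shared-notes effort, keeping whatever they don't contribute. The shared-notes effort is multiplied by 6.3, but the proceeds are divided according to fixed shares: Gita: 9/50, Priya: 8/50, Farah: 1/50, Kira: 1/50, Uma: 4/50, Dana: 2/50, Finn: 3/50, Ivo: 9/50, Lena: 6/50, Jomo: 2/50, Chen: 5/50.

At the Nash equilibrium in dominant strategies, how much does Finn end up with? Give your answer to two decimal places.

Player j's private return per contributed unit is 6.3 × (j's share). Contributing is weakly dominant for j when that share is at least 1/6.3 = 0.1587, and contributing 0 is dominant otherwise.
The shares above 0.1587 belong to Gita, Priya and Ivo, contributing 19 each; the remaining 8 contribute 0. Total contributed: 57.
Finn keeps 19 and receives 6.3 × 57 × 3/50 = 21.55 from the shared-notes effort, for a payoff of 40.55.

40.55 hours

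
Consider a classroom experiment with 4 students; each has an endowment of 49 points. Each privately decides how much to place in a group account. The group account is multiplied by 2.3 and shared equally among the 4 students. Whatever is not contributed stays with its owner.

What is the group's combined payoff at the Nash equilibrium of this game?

196.00 points

Each contributed unit returns 2.3/4 = 0.5750 to its contributor — below 1 — so contributing 0 is dominant for every player. At the Nash equilibrium everyone keeps their 49, and the group total is 4 × 49 = 196.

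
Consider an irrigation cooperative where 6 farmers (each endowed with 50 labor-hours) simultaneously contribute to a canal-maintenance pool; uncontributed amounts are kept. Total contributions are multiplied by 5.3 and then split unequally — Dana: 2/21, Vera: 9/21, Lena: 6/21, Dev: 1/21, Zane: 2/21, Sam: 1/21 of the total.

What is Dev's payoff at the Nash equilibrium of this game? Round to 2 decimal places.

75.24 labor-hours

A player with share s gets back 5.3·s per unit contributed, so full contribution is dominant for anyone with s > 1/5.3 = 0.1887 and zero contribution is dominant for anyone below.
Vera and Lena clear that bar, contributing 50 each; the remaining 4 contribute 0. Total contributed: 100.
Dev keeps 50 and receives 5.3 × 100 × 1/21 = 25.24 from the canal-maintenance pool, for a payoff of 75.24.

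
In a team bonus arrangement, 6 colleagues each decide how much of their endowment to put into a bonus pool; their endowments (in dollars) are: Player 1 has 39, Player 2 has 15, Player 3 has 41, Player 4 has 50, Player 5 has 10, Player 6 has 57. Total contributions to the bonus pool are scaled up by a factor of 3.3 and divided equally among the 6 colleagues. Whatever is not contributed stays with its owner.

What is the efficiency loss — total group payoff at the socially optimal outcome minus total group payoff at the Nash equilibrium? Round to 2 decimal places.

The private return per contributed unit is 3.3/6 = 0.5500 < 1 for every player regardless of endowment, so the Nash equilibrium is zero contribution and the group total is Σ E_j = 39 + 15 + 41 + 50 + 10 + 57 = 212.
Each contributed unit returns 3.300 to the group, so the social optimum is full contribution by everyone: group total = 3.300 × 212 = 699.60.
Efficiency loss = (3.300 − 1) × 212 = 487.60.

487.60 dollars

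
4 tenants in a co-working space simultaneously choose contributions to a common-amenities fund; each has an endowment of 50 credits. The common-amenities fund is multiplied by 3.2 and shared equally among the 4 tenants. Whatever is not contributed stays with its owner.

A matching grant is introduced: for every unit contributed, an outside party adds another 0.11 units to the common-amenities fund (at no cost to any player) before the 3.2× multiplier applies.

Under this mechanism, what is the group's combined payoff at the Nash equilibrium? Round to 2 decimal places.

200.00 credits

With the mechanism, a contributed unit returns 3.2 × 1.11 / 4 = 0.8880 per unit of net cost — still below 1 — so contributing 0 remains dominant for every player.
At the Nash equilibrium no one contributes; group total payoff = 4 × 50 = 200.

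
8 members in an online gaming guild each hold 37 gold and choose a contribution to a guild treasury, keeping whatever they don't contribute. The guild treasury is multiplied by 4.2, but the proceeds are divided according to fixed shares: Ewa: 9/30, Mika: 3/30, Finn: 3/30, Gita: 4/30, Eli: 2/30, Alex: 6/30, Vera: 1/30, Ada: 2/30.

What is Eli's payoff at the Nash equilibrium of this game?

Each unit j contributes comes back to j as 4.2 × (j's share), so j prefers to contribute only if that share exceeds 1/4.2 = 0.2381; otherwise keeping the unit dominates.
Ewa alone (share 9/30) is above the threshold, contributing 37; the remaining 7 contribute 0. Total contributed: 37.
Eli keeps 37 and receives 4.2 × 37 × 2/30 = 10.36 from the guild treasury, for a payoff of 47.36.

47.36 gold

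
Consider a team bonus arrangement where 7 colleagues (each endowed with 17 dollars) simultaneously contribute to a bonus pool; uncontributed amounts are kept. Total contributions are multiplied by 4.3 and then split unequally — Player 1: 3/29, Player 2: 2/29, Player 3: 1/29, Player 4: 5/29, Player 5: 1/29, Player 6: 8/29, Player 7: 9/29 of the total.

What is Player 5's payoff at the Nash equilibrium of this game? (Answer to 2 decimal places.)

Each unit j contributes comes back to j as 4.3 × (j's share), so j prefers to contribute only if that share exceeds 1/4.3 = 0.2326; otherwise keeping the unit dominates.
The shares above 0.2326 belong to Player 6 and Player 7, contributing 17 each; the remaining 5 contribute 0. Total contributed: 34.
Player 5 keeps 17 and receives 4.3 × 34 × 1/29 = 5.04 from the bonus pool, for a payoff of 22.04.

22.04 dollars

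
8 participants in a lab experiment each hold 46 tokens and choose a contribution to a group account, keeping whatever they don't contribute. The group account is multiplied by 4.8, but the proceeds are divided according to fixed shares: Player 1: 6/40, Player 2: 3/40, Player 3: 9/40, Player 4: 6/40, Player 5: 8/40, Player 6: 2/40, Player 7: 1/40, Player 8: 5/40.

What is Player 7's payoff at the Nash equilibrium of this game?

For player j, contributing a unit is worthwhile iff 4.8 × (j's share) ≥ 1, i.e. iff j's share is at least 0.2083.
Player 3 alone (share 9/40) is above the threshold, contributing 46; the remaining 7 contribute 0. Total contributed: 46.
Player 7 keeps 46 and receives 4.8 × 46 × 1/40 = 5.52 from the group account, for a payoff of 51.52.

51.52 tokens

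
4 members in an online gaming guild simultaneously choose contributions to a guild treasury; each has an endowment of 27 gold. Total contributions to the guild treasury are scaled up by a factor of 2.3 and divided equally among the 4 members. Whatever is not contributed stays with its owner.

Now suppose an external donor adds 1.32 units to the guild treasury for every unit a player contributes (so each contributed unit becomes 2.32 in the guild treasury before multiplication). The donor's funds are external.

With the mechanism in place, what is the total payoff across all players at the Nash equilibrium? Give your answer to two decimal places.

With the mechanism, a contributed unit returns 2.3 × 2.32 / 4 = 1.3340 per unit of net cost to the contributor — now above 1 — so contributing fully is weakly dominant for every player.
At the Nash equilibrium everyone contributes 27. Group total payoff = 2.3 × 2.32 × 108 = 576.29.

576.29 gold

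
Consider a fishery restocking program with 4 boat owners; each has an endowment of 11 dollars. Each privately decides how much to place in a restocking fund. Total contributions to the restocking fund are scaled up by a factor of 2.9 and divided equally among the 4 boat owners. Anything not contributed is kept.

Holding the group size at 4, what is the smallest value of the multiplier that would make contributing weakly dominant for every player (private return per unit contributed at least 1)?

4

A contributed unit returns (multiplier)/4 to its contributor.
This reaches 1 exactly when the multiplier is 4.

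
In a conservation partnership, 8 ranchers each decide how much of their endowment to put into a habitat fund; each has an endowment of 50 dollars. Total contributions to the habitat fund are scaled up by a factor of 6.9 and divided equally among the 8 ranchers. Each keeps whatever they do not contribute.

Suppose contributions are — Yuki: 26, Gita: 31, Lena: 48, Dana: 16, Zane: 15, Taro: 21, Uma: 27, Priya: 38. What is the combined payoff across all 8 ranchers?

1709.80 dollars

Total contributed: 26 + 31 + 48 + 16 + 15 + 21 + 27 + 38 = 222; total kept: 8 × 50 − 222 = 178.
The habitat fund pays out 6.9 × 222 = 1531.80 in aggregate.
Group total = 178 + 1531.80 = 1709.80.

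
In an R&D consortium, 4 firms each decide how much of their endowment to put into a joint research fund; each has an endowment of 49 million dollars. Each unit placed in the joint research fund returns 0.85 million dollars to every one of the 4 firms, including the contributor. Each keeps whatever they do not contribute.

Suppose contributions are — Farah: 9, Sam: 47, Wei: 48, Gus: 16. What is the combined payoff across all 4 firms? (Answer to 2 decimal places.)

Total contributed: 9 + 47 + 48 + 16 = 120; total kept: 4 × 49 − 120 = 76.
The joint research fund pays out 0.85 × 4 × 120 = 408.00 in aggregate.
Group total = 76 + 408.00 = 484.00.

484.00 million dollars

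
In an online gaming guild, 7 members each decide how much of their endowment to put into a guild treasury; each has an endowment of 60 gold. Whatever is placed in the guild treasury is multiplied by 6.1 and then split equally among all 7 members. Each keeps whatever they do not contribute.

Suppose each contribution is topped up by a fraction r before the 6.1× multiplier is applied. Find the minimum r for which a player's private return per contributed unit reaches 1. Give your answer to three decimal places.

0.148

With matching at rate r, one contributed unit becomes (1 + r) in the guild treasury and returns 6.1 × (1 + r) / 7 to the contributor.
Setting this equal to 1: 1 + r = 7/6.1 = 1.1475.
So the minimum matching rate is r = 1.1475 − 1 = 0.148.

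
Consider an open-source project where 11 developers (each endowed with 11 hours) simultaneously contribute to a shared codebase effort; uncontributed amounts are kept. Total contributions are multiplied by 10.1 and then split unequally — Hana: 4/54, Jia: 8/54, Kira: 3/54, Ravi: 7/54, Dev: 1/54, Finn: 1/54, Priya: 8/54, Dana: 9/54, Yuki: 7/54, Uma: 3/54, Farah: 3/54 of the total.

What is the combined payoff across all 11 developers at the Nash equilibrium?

621.50 hours

Each unit j contributes comes back to j as 10.1 × (j's share), so j prefers to contribute only if that share exceeds 1/10.1 = 0.0990; otherwise keeping the unit dominates.
Jia, Ravi, Priya, Dana and Yuki are above the threshold, contributing 11 each; the remaining 6 contribute 0. Total contributed: 55.
The shared codebase effort pays out 10.1 × 55 = 555.50 in total (split across the unequal shares, but the aggregate is all that matters for the group sum).
The 6 free-riders keep 11 each, adding 66. Group total = 66 + 555.50 = 621.50.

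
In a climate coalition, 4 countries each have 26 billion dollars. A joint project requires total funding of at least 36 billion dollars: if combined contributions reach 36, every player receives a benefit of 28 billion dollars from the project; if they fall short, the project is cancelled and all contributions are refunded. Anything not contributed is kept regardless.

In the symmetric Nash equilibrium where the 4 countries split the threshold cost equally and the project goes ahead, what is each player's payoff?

Equal share of the threshold: 36/4 = 9.
At this profile no one gains by cutting their contribution: any cut drops the total below 36, the project is cancelled, contributions are refunded, and the deviator ends with 26, which is less than 26 − 9 + 28 = 45. Contributing more than 9 just wastes the excess. So contributing exactly 9 is a best response.
Each player's payoff: 26 − 9 + 28 = 45.

45 billion dollars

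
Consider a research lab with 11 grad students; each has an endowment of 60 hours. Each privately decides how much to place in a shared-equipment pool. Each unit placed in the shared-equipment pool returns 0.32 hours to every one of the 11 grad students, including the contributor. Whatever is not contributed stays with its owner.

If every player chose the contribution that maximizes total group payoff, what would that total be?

2323.20 hours

Each contributed unit returns 3.520 to the group as a whole (0.32 to each of 11 players), which exceeds 1, so the social optimum is full contribution: group total = 3.520 × 660 = 2323.20.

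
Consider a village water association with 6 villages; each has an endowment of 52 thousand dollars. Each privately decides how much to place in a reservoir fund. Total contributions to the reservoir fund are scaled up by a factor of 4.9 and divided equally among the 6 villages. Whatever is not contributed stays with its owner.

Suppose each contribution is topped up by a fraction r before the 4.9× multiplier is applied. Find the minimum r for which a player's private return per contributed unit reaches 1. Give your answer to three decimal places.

With matching at rate r, one contributed unit becomes (1 + r) in the reservoir fund and returns 4.9 × (1 + r) / 6 to the contributor.
Setting this equal to 1: 1 + r = 6/4.9 = 1.2245.
So the minimum matching rate is r = 1.2245 − 1 = 0.224.

0.224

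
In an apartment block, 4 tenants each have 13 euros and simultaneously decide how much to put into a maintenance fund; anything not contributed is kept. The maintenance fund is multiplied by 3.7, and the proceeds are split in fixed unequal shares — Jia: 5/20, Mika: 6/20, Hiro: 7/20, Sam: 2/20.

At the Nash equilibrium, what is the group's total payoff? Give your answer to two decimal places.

A player with share s gets back 3.7·s per unit contributed, so full contribution is dominant for anyone with s > 1/3.7 = 0.2703 and zero contribution is dominant for anyone below.
The shares above 0.2703 belong to Mika and Hiro, contributing 13 each; the remaining 2 contribute 0. Total contributed: 26.
The maintenance fund pays out 3.7 × 26 = 96.20 in total (split across the unequal shares, but the aggregate is all that matters for the group sum).
The 2 free-riders keep 13 each, adding 26. Group total = 26 + 96.20 = 122.20.

122.20 euros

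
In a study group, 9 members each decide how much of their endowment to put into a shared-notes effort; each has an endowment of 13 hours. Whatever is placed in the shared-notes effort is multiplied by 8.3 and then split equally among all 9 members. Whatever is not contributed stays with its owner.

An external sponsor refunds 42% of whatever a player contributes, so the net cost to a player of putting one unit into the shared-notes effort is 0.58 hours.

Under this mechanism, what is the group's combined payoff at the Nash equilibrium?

With the mechanism, a contributed unit returns (8.3/9) / 0.58 = 1.5900 per unit of net cost to the contributor — now above 1 — so contributing fully is weakly dominant for every player.
So the Nash equilibrium is full contribution by all 9; the group earns 9 × (13 × 0.42 + 8.3 × 13) = 1020.24.

1020.24 hours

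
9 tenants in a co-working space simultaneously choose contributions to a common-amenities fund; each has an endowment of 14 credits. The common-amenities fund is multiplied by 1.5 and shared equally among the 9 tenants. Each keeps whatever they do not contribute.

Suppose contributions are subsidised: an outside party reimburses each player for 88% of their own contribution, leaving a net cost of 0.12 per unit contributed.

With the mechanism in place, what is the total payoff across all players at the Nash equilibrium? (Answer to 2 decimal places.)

299.88 credits

With the mechanism, a contributed unit returns (1.5/9) / 0.12 = 1.3889 per unit of net cost to the contributor — now above 1 — so contributing fully is weakly dominant for every player.
So the Nash equilibrium is full contribution by all 9; the group earns 9 × (14 × 0.88 + 1.5 × 14) = 299.88.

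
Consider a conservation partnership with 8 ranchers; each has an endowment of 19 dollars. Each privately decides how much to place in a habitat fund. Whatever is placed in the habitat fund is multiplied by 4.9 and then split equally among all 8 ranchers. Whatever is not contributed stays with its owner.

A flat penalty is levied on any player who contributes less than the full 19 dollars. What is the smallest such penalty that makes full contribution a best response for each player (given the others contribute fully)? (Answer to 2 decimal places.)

Given the others contribute fully, the best deviation is to contribute 0 (any partial contribution still incurs the fine and gives up units whose private return 0.6125 is below 1).
Deviating from 19 to 0 saves 19 dollars but forfeits the deviator's share of the drop in the habitat fund: 4.9/8 × 19 = 11.64.
So the deviation gain is 19 − 11.64 = 7.36, and the fine must be at least 7.36 dollars to wipe it out.

7.36 dollars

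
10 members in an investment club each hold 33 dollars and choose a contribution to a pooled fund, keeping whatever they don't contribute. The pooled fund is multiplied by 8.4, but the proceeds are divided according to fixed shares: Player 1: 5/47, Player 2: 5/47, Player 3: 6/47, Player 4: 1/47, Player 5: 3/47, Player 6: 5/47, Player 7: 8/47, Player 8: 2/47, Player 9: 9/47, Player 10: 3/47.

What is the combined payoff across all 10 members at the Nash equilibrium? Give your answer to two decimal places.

1062.60 dollars

A player with share s gets back 8.4·s per unit contributed, so full contribution is dominant for anyone with s > 1/8.4 = 0.1190 and zero contribution is dominant for anyone below.
Player 3, Player 7 and Player 9 are above the threshold, contributing 33 each; the remaining 7 contribute 0. Total contributed: 99.
The pooled fund pays out 8.4 × 99 = 831.60 in total (split across the unequal shares, but the aggregate is all that matters for the group sum).
The 7 free-riders keep 33 each, adding 231. Group total = 231 + 831.60 = 1062.60.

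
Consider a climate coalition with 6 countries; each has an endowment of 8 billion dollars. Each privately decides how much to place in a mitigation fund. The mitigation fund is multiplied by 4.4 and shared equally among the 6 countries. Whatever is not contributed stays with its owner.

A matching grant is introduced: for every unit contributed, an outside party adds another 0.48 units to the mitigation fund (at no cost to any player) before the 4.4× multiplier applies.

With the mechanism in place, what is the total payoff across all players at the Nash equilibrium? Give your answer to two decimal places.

312.58 billion dollars

With the mechanism, a contributed unit returns 4.4 × 1.48 / 6 = 1.0853 per unit of net cost to the contributor — now above 1 — so contributing fully is weakly dominant for every player.
At the Nash equilibrium everyone contributes 8. Group total payoff = 4.4 × 1.48 × 48 = 312.58.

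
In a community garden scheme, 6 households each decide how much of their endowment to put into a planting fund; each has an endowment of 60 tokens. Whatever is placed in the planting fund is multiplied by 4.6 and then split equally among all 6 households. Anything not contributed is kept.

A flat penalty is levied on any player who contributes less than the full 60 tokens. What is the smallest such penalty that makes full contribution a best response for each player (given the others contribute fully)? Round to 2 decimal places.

Given the others contribute fully, the best deviation is to contribute 0 (any partial contribution still incurs the fine and gives up units whose private return 0.7667 is below 1).
Deviating from 60 to 0 saves 60 tokens but forfeits the deviator's share of the drop in the planting fund: 4.6/6 × 60 = 46.00.
So the deviation gain is 60 − 46.00 = 14.00, and the fine must be at least 14.00 tokens to wipe it out.

14.00 tokens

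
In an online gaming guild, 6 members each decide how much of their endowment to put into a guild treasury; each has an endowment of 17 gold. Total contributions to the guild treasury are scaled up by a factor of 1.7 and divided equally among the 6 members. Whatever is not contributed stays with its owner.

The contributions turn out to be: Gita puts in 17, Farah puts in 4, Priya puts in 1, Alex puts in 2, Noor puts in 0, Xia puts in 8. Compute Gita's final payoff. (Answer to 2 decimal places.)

9.07 gold

Total contributed: 17 + 4 + 1 + 2 + 0 + 8 = 32.
Each receives 1.7 × 32 / 6 = 9.07 from the guild treasury.
Gita keeps 17 − 17 = 0, so Gita's payoff is 0 + 9.07 = 9.07.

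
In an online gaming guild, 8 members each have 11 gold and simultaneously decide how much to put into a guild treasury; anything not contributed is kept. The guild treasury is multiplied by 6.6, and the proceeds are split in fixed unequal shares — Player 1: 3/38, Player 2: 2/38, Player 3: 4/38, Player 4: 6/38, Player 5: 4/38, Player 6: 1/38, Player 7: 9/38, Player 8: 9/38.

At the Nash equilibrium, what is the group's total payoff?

272.80 gold

For player j, contributing a unit is worthwhile iff 6.6 × (j's share) ≥ 1, i.e. iff j's share is at least 0.1515.
The shares above 0.1515 belong to Player 4, Player 7 and Player 8, contributing 11 each; the remaining 5 contribute 0. Total contributed: 33.
The guild treasury pays out 6.6 × 33 = 217.80 in total (split across the unequal shares, but the aggregate is all that matters for the group sum).
The 5 free-riders keep 11 each, adding 55. Group total = 55 + 217.80 = 272.80.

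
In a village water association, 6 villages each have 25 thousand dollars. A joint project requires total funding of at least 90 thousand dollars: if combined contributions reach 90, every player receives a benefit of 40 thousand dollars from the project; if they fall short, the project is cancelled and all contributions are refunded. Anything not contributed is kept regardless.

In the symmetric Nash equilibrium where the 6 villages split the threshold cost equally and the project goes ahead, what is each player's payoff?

50 thousand dollars

Equal share of the threshold: 90/6 = 15.
At this profile no one gains by cutting their contribution: any cut drops the total below 90, the project is cancelled, contributions are refunded, and the deviator ends with 25, which is less than 25 − 15 + 40 = 50. Contributing more than 15 just wastes the excess. So contributing exactly 15 is a best response.
Each player's payoff: 25 − 15 + 40 = 50.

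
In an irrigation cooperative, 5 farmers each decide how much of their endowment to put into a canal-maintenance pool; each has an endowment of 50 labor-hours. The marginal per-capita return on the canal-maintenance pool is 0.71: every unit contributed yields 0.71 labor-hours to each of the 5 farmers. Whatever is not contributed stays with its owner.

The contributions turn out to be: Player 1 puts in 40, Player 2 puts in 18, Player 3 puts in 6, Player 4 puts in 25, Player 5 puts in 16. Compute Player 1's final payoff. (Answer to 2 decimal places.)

Total contributed: 40 + 18 + 6 + 25 + 16 = 105.
Each receives 0.71 × 105 = 74.55 from the canal-maintenance pool.
Player 1 keeps 50 − 40 = 10, so Player 1's payoff is 10 + 74.55 = 84.55.

84.55 labor-hours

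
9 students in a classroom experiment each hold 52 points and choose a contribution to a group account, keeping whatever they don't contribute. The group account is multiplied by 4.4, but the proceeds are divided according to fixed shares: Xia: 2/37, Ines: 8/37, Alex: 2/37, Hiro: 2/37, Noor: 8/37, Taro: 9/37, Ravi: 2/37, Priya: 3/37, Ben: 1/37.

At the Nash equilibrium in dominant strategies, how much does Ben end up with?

Each unit j contributes comes back to j as 4.4 × (j's share), so j prefers to contribute only if that share exceeds 1/4.4 = 0.2273; otherwise keeping the unit dominates.
Taro alone (share 9/37) is above the threshold, contributing 52; the remaining 8 contribute 0. Total contributed: 52.
Ben keeps 52 and receives 4.4 × 52 × 1/37 = 6.18 from the group account, for a payoff of 58.18.

58.18 points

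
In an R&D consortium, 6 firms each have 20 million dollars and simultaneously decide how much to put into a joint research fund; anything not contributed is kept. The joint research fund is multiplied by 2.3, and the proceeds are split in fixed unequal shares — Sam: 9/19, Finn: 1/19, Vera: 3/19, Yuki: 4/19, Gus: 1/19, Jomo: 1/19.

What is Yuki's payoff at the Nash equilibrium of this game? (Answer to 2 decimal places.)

For player j, contributing a unit is worthwhile iff 2.3 × (j's share) ≥ 1, i.e. iff j's share is at least 0.4348.
The only share above 0.4348 is Sam's 9/19, contributing 20; the remaining 5 contribute 0. Total contributed: 20.
Yuki keeps 20 and receives 2.3 × 20 × 4/19 = 9.68 from the joint research fund, for a payoff of 29.68.

29.68 million dollars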